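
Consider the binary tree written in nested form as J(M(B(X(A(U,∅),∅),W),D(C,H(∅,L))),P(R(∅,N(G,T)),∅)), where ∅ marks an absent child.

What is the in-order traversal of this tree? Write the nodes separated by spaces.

In-order visits the left subtree, then the node, then the right subtree.
At J: go left to M.
  At M: go left to B.
    At B: go left to X.
      At X: go left to A.
        At A: go left to U.
          U is a leaf — visit U.
        Visit A.
        At A: no right child.
      Visit X.
      At X: no right child.
    Visit B.
    At B: go right to W.
      W is a leaf — visit W.
  Visit M.
  At M: go right to D.
    At D: go left to C.
      C is a leaf — visit C.
    Visit D.
    At D: go right to H.
      At H: no left child.
      Visit H.
      At H: go right to L.
        L is a leaf — visit L.
Visit J.
At J: go right to P.
  At P: go left to R.
    At R: no left child.
    Visit R.
    At R: go right to N.
      At N: go left to G.
        G is a leaf — visit G.
      Visit N.
      At N: go right to T.
        T is a leaf — visit T.
  Visit P.
  At P: no right child.

U A X B W M C D H L J R G N T P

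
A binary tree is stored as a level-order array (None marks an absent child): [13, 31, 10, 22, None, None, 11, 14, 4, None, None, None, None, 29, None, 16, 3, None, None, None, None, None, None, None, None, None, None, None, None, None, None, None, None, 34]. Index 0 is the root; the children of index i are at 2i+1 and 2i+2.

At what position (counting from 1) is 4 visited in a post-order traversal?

Post-order visits the left subtree, then the right subtree, then the node.
At 13: go left to 31.
  At 31: go left to 22.
    At 22: go left to 14.
      At 14: go left to 16.
        16 is a leaf — visit 16.
      At 14: go right to 3.
        At 3: go left to 34.
          34 is a leaf — visit 34.
        At 3: no right child.
        Visit 3.
      Visit 14.
    At 22: go right to 4.
      4 is a leaf — visit 4.
    Visit 22.
  At 31: no right child.
  Visit 31.
At 13: go right to 10.
  At 10: no left child.
  At 10: go right to 11.
    At 11: go left to 29.
      29 is a leaf — visit 29.
    At 11: no right child.
    Visit 11.
  Visit 10.
Visit 13.
Full post-order sequence: 16, 34, 3, 14, 4, 22, 31, 29, 11, 10, 13.

5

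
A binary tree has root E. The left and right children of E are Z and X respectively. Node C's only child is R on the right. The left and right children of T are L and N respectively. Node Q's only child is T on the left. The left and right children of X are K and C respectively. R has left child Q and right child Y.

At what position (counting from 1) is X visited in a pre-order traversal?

Pre-order visits the node, then its left subtree, then its right subtree.
Visit E.
At E: go left to Z.
  Z is a leaf — visit Z.
At E: go right to X.
  Visit X.
  At X: go left to K.
    K is a leaf — visit K.
  At X: go right to C.
    Visit C.
    At C: no left child.
    At C: go right to R.
      Visit R.
      At R: go left to Q.
        Visit Q.
        At Q: go left to T.
          Visit T.
          At T: go left to L.
            L is a leaf — visit L.
          At T: go right to N.
            N is a leaf — visit N.
        At Q: no right child.
      At R: go right to Y.
        Y is a leaf — visit Y.
Full pre-order sequence: E, Z, X, K, C, R, Q, T, L, N, Y.

3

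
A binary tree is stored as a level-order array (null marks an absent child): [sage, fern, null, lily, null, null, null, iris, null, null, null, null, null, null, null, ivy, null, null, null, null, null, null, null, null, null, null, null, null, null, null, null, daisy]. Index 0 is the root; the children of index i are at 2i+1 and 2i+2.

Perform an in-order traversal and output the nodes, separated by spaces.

In-order visits the left subtree, then the node, then the right subtree.
At sage: go left to fern.
  At fern: go left to lily.
    At lily: go left to iris.
      At iris: go left to ivy.
        At ivy: go left to daisy.
          daisy is a leaf — visit daisy.
        Visit ivy.
        At ivy: no right child.
      Visit iris.
      At iris: no right child.
    Visit lily.
    At lily: no right child.
  Visit fern.
  At fern: no right child.
Visit sage.
At sage: no right child.

daisy ivy iris lily fern sage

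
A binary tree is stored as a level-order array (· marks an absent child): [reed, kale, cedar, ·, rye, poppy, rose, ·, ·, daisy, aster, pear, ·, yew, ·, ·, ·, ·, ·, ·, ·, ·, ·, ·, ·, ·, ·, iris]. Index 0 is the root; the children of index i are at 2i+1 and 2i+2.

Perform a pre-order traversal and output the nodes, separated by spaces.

reed kale rye daisy aster cedar poppy pear rose yew iris

Pre-order visits the node, then its left subtree, then its right subtree.
Visit reed.
At reed: go left to kale.
  Visit kale.
  At kale: no left child.
  At kale: go right to rye.
    Visit rye.
    At rye: go left to daisy.
      daisy is a leaf — visit daisy.
    At rye: go right to aster.
      aster is a leaf — visit aster.
At reed: go right to cedar.
  Visit cedar.
  At cedar: go left to poppy.
    Visit poppy.
    At poppy: go left to pear.
      pear is a leaf — visit pear.
    At poppy: no right child.
  At cedar: go right to rose.
    Visit rose.
    At rose: go left to yew.
      Visit yew.
      At yew: go left to iris.
        iris is a leaf — visit iris.
      At yew: no right child.
    At rose: no right child.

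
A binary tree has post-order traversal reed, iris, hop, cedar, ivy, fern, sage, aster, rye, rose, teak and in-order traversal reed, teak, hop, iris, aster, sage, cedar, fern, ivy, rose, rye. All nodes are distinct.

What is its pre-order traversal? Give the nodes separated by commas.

The last element of post-order is the root; it splits in-order into left and right subtrees.
Root teak: left subtree has 1 node {reed}, right has 9 {hop, iris, aster, sage, cedar, fern, ivy, rose, rye}.
  Root rose: left subtree has 7 nodes {hop, iris, aster, sage, cedar, fern, ivy}, right has 1 {rye}.
    Root aster: left subtree has 2 nodes {hop, iris}, right has 4 {sage, cedar, fern, ivy}.
      Root hop: left subtree has 0 nodes { }, right has 1 {iris}.
      Root sage: left subtree has 0 nodes { }, right has 3 {cedar, fern, ivy}.
        Root fern: left subtree has 1 node {cedar}, right has 1 {ivy}.

teak, reed, rose, aster, hop, iris, sage, fern, cedar, ivy, rye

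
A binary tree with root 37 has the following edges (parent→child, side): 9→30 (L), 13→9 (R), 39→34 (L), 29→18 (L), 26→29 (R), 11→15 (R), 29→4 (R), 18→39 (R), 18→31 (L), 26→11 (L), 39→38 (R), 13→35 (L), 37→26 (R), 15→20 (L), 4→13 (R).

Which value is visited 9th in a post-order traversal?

Post-order visits the left subtree, then the right subtree, then the node.
At 37: no left child.
At 37: go right to 26.
  At 26: go left to 11.
    At 11: no left child.
    At 11: go right to 15.
      At 15: go left to 20.
        20 is a leaf — visit 20.
      At 15: no right child.
      Visit 15.
    Visit 11.
  At 26: go right to 29.
    At 29: go left to 18.
      At 18: go left to 31.
        31 is a leaf — visit 31.
      At 18: go right to 39.
        At 39: go left to 34.
          34 is a leaf — visit 34.
        At 39: go right to 38.
          38 is a leaf — visit 38.
        Visit 39.
      Visit 18.
    At 29: go right to 4.
      At 4: no left child.
      At 4: go right to 13.
        At 13: go left to 35.
          35 is a leaf — visit 35.
        At 13: go right to 9.
          At 9: go left to 30.
            30 is a leaf — visit 30.
          At 9: no right child.
          Visit 9.
        Visit 13.
      Visit 4.
    Visit 29.
  Visit 26.
Visit 37.
Full post-order sequence: 20, 15, 11, 31, 34, 38, 39, 18, 35, 30, 9, 13, 4, 29, 26, 37.

35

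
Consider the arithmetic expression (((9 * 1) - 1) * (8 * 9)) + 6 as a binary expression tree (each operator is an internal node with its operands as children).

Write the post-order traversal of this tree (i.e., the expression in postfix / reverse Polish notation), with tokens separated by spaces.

Post-order on an expression tree gives postfix notation: for each operator, emit left operand, right operand, then the operator.

9 1 * 1 - 8 9 * * 6 +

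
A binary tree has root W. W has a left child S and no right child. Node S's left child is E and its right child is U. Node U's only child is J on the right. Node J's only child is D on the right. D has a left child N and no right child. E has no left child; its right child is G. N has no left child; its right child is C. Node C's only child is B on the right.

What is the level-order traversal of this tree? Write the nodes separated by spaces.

Level-order visits nodes level by level from the root, left to right within each level.
Level 0: W
Level 1: S
Level 2: E, U
Level 3: G, J
Level 4: D
Level 5: N
Level 6: C
Level 7: B

W S E U G J D N C B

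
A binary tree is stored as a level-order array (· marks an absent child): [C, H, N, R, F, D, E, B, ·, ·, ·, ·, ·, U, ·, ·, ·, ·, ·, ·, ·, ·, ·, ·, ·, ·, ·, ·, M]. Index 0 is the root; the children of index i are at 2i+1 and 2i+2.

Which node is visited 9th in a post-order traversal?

Post-order visits the left subtree, then the right subtree, then the node.
At C: go left to H.
  At H: go left to R.
    At R: go left to B.
      B is a leaf — visit B.
    At R: no right child.
    Visit R.
  At H: go right to F.
    F is a leaf — visit F.
  Visit H.
At C: go right to N.
  At N: go left to D.
    D is a leaf — visit D.
  At N: go right to E.
    At E: go left to U.
      At U: no left child.
      At U: go right to M.
        M is a leaf — visit M.
      Visit U.
    At E: no right child.
    Visit E.
  Visit N.
Visit C.
Full post-order sequence: B, R, F, H, D, M, U, E, N, C.

N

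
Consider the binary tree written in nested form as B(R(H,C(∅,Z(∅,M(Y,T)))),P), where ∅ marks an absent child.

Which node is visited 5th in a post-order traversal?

Z

Post-order visits the left subtree, then the right subtree, then the node.
At B: go left to R.
  At R: go left to H.
    H is a leaf — visit H.
  At R: go right to C.
    At C: no left child.
    At C: go right to Z.
      At Z: no left child.
      At Z: go right to M.
        At M: go left to Y.
          Y is a leaf — visit Y.
        At M: go right to T.
          T is a leaf — visit T.
        Visit M.
      Visit Z.
    Visit C.
  Visit R.
At B: go right to P.
  P is a leaf — visit P.
Visit B.
Full post-order sequence: H, Y, T, M, Z, C, R, P, B.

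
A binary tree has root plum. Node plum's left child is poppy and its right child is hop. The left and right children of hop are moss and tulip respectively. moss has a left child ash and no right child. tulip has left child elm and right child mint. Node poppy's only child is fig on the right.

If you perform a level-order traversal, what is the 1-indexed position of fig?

Level-order visits nodes level by level from the root, left to right within each level.
Level 0: plum
Level 1: poppy, hop
Level 2: fig, moss, tulip
Level 3: ash, elm, mint
Full level-order sequence: plum, poppy, hop, fig, moss, tulip, ash, elm, mint.

4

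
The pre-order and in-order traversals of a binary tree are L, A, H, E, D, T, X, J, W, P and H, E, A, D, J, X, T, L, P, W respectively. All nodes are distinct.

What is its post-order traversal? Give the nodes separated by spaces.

E H J X T D A P W L

The first element of pre-order is the root; it splits in-order into left and right subtrees.
Root L: left subtree has 7 nodes {H, E, A, D, J, X, T}, right has 2 {P, W}.
  Root A: left subtree has 2 nodes {H, E}, right has 4 {D, J, X, T}.
    Root H: left subtree has 0 nodes { }, right has 1 {E}.
    Root D: left subtree has 0 nodes { }, right has 3 {J, X, T}.
      Root T: left subtree has 2 nodes {J, X}, right has 0 { }.
        Root X: left subtree has 1 node {J}, right has 0 { }.
  Root W: left subtree has 1 node {P}, right has 0 { }.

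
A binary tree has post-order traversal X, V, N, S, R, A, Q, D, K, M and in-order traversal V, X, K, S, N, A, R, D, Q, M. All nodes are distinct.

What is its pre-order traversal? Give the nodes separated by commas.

M, K, V, X, D, A, S, N, R, Q

The last element of post-order is the root; it splits in-order into left and right subtrees.
Root M: left subtree has 9 nodes {V, X, K, S, N, A, R, D, Q}, right has 0 { }.
  Root K: left subtree has 2 nodes {V, X}, right has 6 {S, N, A, R, D, Q}.
    Root V: left subtree has 0 nodes { }, right has 1 {X}.
    Root D: left subtree has 4 nodes {S, N, A, R}, right has 1 {Q}.
      Root A: left subtree has 2 nodes {S, N}, right has 1 {R}.
        Root S: left subtree has 0 nodes { }, right has 1 {N}.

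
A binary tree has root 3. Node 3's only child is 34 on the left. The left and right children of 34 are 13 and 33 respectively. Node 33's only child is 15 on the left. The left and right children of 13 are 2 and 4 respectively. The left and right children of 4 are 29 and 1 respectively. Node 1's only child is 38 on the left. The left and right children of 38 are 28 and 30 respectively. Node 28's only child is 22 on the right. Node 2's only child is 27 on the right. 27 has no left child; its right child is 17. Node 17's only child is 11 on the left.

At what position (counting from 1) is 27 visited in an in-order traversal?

In-order visits the left subtree, then the node, then the right subtree.
At 3: go left to 34.
  At 34: go left to 13.
    At 13: go left to 2.
      At 2: no left child.
      Visit 2.
      At 2: go right to 27.
        At 27: no left child.
        Visit 27.
        At 27: go right to 17.
          At 17: go left to 11.
            11 is a leaf — visit 11.
          Visit 17.
          At 17: no right child.
    Visit 13.
    At 13: go right to 4.
      At 4: go left to 29.
        29 is a leaf — visit 29.
      Visit 4.
      At 4: go right to 1.
        At 1: go left to 38.
          At 38: go left to 28.
            At 28: no left child.
            Visit 28.
            At 28: go right to 22.
              22 is a leaf — visit 22.
          Visit 38.
          At 38: go right to 30.
            30 is a leaf — visit 30.
        Visit 1.
        At 1: no right child.
  Visit 34.
  At 34: go right to 33.
    At 33: go left to 15.
      15 is a leaf — visit 15.
    Visit 33.
    At 33: no right child.
Visit 3.
At 3: no right child.
Full in-order sequence: 2, 27, 11, 17, 13, 29, 4, 28, 22, 38, 30, 1, 34, 15, 33, 3.

2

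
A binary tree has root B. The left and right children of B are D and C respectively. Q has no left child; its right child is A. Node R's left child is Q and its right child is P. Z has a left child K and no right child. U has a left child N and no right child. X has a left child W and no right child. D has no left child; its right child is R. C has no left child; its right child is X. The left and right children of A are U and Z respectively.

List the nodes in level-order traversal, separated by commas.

Level-order visits nodes level by level from the root, left to right within each level.
Level 0: B
Level 1: D, C
Level 2: R, X
Level 3: Q, P, W
Level 4: A
Level 5: U, Z
Level 6: N, K

B, D, C, R, X, Q, P, W, A, U, Z, N, K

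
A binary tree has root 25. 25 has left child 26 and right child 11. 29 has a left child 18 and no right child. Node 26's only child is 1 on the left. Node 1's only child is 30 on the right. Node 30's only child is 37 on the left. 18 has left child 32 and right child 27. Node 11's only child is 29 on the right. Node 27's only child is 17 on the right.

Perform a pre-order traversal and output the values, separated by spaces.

Pre-order visits the node, then its left subtree, then its right subtree.
Visit 25.
At 25: go left to 26.
  Visit 26.
  At 26: go left to 1.
    Visit 1.
    At 1: no left child.
    At 1: go right to 30.
      Visit 30.
      At 30: go left to 37.
        37 is a leaf — visit 37.
      At 30: no right child.
  At 26: no right child.
At 25: go right to 11.
  Visit 11.
  At 11: no left child.
  At 11: go right to 29.
    Visit 29.
    At 29: go left to 18.
      Visit 18.
      At 18: go left to 32.
        32 is a leaf — visit 32.
      At 18: go right to 27.
        Visit 27.
        At 27: no left child.
        At 27: go right to 17.
          17 is a leaf — visit 17.
    At 29: no right child.

25 26 1 30 37 11 29 18 32 27 17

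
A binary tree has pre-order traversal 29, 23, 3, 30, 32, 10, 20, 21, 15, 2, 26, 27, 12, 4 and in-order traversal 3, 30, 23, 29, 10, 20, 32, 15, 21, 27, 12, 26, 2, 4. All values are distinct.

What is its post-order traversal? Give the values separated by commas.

The first element of pre-order is the root; it splits in-order into left and right subtrees.
Root 29: left subtree has 3 nodes {3, 30, 23}, right has 10 {10, 20, 32, 15, 21, 27, 12, 26, 2, 4}.
  Root 23: left subtree has 2 nodes {3, 30}, right has 0 { }.
    Root 3: left subtree has 0 nodes { }, right has 1 {30}.
  Root 32: left subtree has 2 nodes {10, 20}, right has 7 {15, 21, 27, 12, 26, 2, 4}.
    Root 10: left subtree has 0 nodes { }, right has 1 {20}.
    Root 21: left subtree has 1 node {15}, right has 5 {27, 12, 26, 2, 4}.
      Root 2: left subtree has 3 nodes {27, 12, 26}, right has 1 {4}.
        Root 26: left subtree has 2 nodes {27, 12}, right has 0 { }.
          Root 27: left subtree has 0 nodes { }, right has 1 {12}.

30, 3, 23, 20, 10, 15, 12, 27, 26, 4, 2, 21, 32, 29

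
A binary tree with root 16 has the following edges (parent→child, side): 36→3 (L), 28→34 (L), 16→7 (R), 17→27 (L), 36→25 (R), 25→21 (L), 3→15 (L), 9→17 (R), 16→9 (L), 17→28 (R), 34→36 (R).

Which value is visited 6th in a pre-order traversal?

Pre-order visits the node, then its left subtree, then its right subtree.
Visit 16.
At 16: go left to 9.
  Visit 9.
  At 9: no left child.
  At 9: go right to 17.
    Visit 17.
    At 17: go left to 27.
      27 is a leaf — visit 27.
    At 17: go right to 28.
      Visit 28.
      At 28: go left to 34.
        Visit 34.
        At 34: no left child.
        At 34: go right to 36.
          Visit 36.
          At 36: go left to 3.
            Visit 3.
            At 3: go left to 15.
              15 is a leaf — visit 15.
            At 3: no right child.
          At 36: go right to 25.
            Visit 25.
            At 25: go left to 21.
              21 is a leaf — visit 21.
            At 25: no right child.
      At 28: no right child.
At 16: go right to 7.
  7 is a leaf — visit 7.
Full pre-order sequence: 16, 9, 17, 27, 28, 34, 36, 3, 15, 25, 21, 7.

34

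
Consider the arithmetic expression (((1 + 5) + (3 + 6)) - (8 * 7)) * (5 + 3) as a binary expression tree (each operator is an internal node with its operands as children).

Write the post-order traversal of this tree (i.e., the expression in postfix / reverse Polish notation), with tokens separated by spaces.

Post-order on an expression tree gives postfix notation: for each operator, emit left operand, right operand, then the operator.

1 5 + 3 6 + + 8 7 * - 5 3 + *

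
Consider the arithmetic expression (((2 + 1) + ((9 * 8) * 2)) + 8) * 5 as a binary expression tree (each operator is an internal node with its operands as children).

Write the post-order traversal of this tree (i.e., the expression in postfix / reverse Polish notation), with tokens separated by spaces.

2 1 + 9 8 * 2 * + 8 + 5 *

Post-order on an expression tree gives postfix notation: for each operator, emit left operand, right operand, then the operator.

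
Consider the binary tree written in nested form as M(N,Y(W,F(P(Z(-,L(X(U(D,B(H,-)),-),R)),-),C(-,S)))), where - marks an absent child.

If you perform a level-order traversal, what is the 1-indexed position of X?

Level-order visits nodes level by level from the root, left to right within each level.
Level 0: M
Level 1: N, Y
Level 2: W, F
Level 3: P, C
Level 4: Z, S
Level 5: L
Level 6: X, R
Level 7: U
Level 8: D, B
Level 9: H
Full level-order sequence: M, N, Y, W, F, P, C, Z, S, L, X, R, U, D, B, H.

11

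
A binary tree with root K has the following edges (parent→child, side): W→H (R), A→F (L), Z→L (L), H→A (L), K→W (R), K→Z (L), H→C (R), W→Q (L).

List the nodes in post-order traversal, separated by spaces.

L Z Q F A C H W K

Post-order visits the left subtree, then the right subtree, then the node.
At K: go left to Z.
  At Z: go left to L.
    L is a leaf — visit L.
  At Z: no right child.
  Visit Z.
At K: go right to W.
  At W: go left to Q.
    Q is a leaf — visit Q.
  At W: go right to H.
    At H: go left to A.
      At A: go left to F.
        F is a leaf — visit F.
      At A: no right child.
      Visit A.
    At H: go right to C.
      C is a leaf — visit C.
    Visit H.
  Visit W.
Visit K.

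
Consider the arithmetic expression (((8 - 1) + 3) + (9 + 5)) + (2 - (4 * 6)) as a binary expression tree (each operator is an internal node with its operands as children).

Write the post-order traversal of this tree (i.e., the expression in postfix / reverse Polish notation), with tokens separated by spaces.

8 1 - 3 + 9 5 + + 2 4 6 * - +

Post-order on an expression tree gives postfix notation: for each operator, emit left operand, right operand, then the operator.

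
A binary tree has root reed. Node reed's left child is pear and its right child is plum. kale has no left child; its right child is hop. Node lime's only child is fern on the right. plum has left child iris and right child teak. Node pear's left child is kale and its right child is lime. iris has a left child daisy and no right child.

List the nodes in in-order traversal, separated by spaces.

kale hop pear lime fern reed daisy iris plum teak

In-order visits the left subtree, then the node, then the right subtree.
At reed: go left to pear.
  At pear: go left to kale.
    At kale: no left child.
    Visit kale.
    At kale: go right to hop.
      hop is a leaf — visit hop.
  Visit pear.
  At pear: go right to lime.
    At lime: no left child.
    Visit lime.
    At lime: go right to fern.
      fern is a leaf — visit fern.
Visit reed.
At reed: go right to plum.
  At plum: go left to iris.
    At iris: go left to daisy.
      daisy is a leaf — visit daisy.
    Visit iris.
    At iris: no right child.
  Visit plum.
  At plum: go right to teak.
    teak is a leaf — visit teak.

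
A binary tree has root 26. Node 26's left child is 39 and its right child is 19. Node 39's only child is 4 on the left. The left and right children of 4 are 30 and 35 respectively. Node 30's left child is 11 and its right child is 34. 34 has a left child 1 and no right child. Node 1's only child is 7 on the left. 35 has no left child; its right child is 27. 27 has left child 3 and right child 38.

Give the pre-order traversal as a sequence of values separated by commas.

Pre-order visits the node, then its left subtree, then its right subtree.
Visit 26.
At 26: go left to 39.
  Visit 39.
  At 39: go left to 4.
    Visit 4.
    At 4: go left to 30.
      Visit 30.
      At 30: go left to 11.
        11 is a leaf — visit 11.
      At 30: go right to 34.
        Visit 34.
        At 34: go left to 1.
          Visit 1.
          At 1: go left to 7.
            7 is a leaf — visit 7.
          At 1: no right child.
        At 34: no right child.
    At 4: go right to 35.
      Visit 35.
      At 35: no left child.
      At 35: go right to 27.
        Visit 27.
        At 27: go left to 3.
          3 is a leaf — visit 3.
        At 27: go right to 38.
          38 is a leaf — visit 38.
  At 39: no right child.
At 26: go right to 19.
  19 is a leaf — visit 19.

26, 39, 4, 30, 11, 34, 1, 7, 35, 27, 3, 38, 19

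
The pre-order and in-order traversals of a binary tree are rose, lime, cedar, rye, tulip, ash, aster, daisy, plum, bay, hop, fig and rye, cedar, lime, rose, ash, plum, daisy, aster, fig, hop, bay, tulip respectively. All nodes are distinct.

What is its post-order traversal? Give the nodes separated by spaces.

The first element of pre-order is the root; it splits in-order into left and right subtrees.
Root rose: left subtree has 3 nodes {rye, cedar, lime}, right has 8 {ash, plum, daisy, aster, fig, hop, bay, tulip}.
  Root lime: left subtree has 2 nodes {rye, cedar}, right has 0 { }.
    Root cedar: left subtree has 1 node {rye}, right has 0 { }.
  Root tulip: left subtree has 7 nodes {ash, plum, daisy, aster, fig, hop, bay}, right has 0 { }.
    Root ash: left subtree has 0 nodes { }, right has 6 {plum, daisy, aster, fig, hop, bay}.
      Root aster: left subtree has 2 nodes {plum, daisy}, right has 3 {fig, hop, bay}.
        Root daisy: left subtree has 1 node {plum}, right has 0 { }.
        Root bay: left subtree has 2 nodes {fig, hop}, right has 0 { }.
          Root hop: left subtree has 1 node {fig}, right has 0 { }.

rye cedar lime plum daisy fig hop bay aster ash tulip rose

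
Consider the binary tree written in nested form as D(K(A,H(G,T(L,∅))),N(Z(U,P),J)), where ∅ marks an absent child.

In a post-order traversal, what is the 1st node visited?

A

Post-order visits the left subtree, then the right subtree, then the node.
At D: go left to K.
  At K: go left to A.
    A is a leaf — visit A.
  At K: go right to H.
    At H: go left to G.
      G is a leaf — visit G.
    At H: go right to T.
      At T: go left to L.
        L is a leaf — visit L.
      At T: no right child.
      Visit T.
    Visit H.
  Visit K.
At D: go right to N.
  At N: go left to Z.
    At Z: go left to U.
      U is a leaf — visit U.
    At Z: go right to P.
      P is a leaf — visit P.
    Visit Z.
  At N: go right to J.
    J is a leaf — visit J.
  Visit N.
Visit D.
Full post-order sequence: A, G, L, T, H, K, U, P, Z, J, N, D.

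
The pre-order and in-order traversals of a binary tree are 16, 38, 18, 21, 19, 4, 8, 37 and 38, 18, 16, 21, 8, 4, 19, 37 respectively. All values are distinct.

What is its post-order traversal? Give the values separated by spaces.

18 38 8 4 37 19 21 16

The first element of pre-order is the root; it splits in-order into left and right subtrees.
Root 16: left subtree has 2 nodes {38, 18}, right has 5 {21, 8, 4, 19, 37}.
  Root 38: left subtree has 0 nodes { }, right has 1 {18}.
  Root 21: left subtree has 0 nodes { }, right has 4 {8, 4, 19, 37}.
    Root 19: left subtree has 2 nodes {8, 4}, right has 1 {37}.
      Root 4: left subtree has 1 node {8}, right has 0 { }.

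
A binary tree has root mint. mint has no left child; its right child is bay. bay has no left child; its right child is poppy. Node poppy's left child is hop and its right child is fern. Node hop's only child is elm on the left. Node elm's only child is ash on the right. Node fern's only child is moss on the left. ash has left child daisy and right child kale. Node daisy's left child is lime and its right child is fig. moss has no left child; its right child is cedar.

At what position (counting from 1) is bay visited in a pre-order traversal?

Pre-order visits the node, then its left subtree, then its right subtree.
Visit mint.
At mint: no left child.
At mint: go right to bay.
  Visit bay.
  At bay: no left child.
  At bay: go right to poppy.
    Visit poppy.
    At poppy: go left to hop.
      Visit hop.
      At hop: go left to elm.
        Visit elm.
        At elm: no left child.
        At elm: go right to ash.
          Visit ash.
          At ash: go left to daisy.
            Visit daisy.
            At daisy: go left to lime.
              lime is a leaf — visit lime.
            At daisy: go right to fig.
              fig is a leaf — visit fig.
          At ash: go right to kale.
            kale is a leaf — visit kale.
      At hop: no right child.
    At poppy: go right to fern.
      Visit fern.
      At fern: go left to moss.
        Visit moss.
        At moss: no left child.
        At moss: go right to cedar.
          cedar is a leaf — visit cedar.
      At fern: no right child.
Full pre-order sequence: mint, bay, poppy, hop, elm, ash, daisy, lime, fig, kale, fern, moss, cedar.

2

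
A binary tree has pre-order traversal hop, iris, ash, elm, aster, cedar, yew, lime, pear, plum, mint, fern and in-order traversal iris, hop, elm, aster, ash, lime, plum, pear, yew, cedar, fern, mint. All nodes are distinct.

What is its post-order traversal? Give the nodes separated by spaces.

The first element of pre-order is the root; it splits in-order into left and right subtrees.
Root hop: left subtree has 1 node {iris}, right has 10 {elm, aster, ash, lime, plum, pear, yew, cedar, fern, mint}.
  Root ash: left subtree has 2 nodes {elm, aster}, right has 7 {lime, plum, pear, yew, cedar, fern, mint}.
    Root elm: left subtree has 0 nodes { }, right has 1 {aster}.
    Root cedar: left subtree has 4 nodes {lime, plum, pear, yew}, right has 2 {fern, mint}.
      Root yew: left subtree has 3 nodes {lime, plum, pear}, right has 0 { }.
        Root lime: left subtree has 0 nodes { }, right has 2 {plum, pear}.
          Root pear: left subtree has 1 node {plum}, right has 0 { }.
      Root mint: left subtree has 1 node {fern}, right has 0 { }.

iris aster elm plum pear lime yew fern mint cedar ash hop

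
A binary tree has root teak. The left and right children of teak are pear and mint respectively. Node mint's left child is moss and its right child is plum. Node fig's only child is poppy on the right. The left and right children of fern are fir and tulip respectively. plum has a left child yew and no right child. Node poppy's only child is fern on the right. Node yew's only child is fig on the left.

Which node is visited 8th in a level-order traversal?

Level-order visits nodes level by level from the root, left to right within each level.
Level 0: teak
Level 1: pear, mint
Level 2: moss, plum
Level 3: yew
Level 4: fig
Level 5: poppy
Level 6: fern
Level 7: fir, tulip
Full level-order sequence: teak, pear, mint, moss, plum, yew, fig, poppy, fern, fir, tulip.

poppy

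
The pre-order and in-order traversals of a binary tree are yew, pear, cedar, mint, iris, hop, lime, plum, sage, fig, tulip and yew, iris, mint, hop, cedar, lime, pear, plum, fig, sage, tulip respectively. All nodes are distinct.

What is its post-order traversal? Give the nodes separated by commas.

iris, hop, mint, lime, cedar, fig, tulip, sage, plum, pear, yew

The first element of pre-order is the root; it splits in-order into left and right subtrees.
Root yew: left subtree has 0 nodes { }, right has 10 {iris, mint, hop, cedar, lime, pear, plum, fig, sage, tulip}.
  Root pear: left subtree has 5 nodes {iris, mint, hop, cedar, lime}, right has 4 {plum, fig, sage, tulip}.
    Root cedar: left subtree has 3 nodes {iris, mint, hop}, right has 1 {lime}.
      Root mint: left subtree has 1 node {iris}, right has 1 {hop}.
    Root plum: left subtree has 0 nodes { }, right has 3 {fig, sage, tulip}.
      Root sage: left subtree has 1 node {fig}, right has 1 {tulip}.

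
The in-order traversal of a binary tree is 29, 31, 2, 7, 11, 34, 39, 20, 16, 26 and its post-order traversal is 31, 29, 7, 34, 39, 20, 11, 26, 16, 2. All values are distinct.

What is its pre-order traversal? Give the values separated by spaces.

The last element of post-order is the root; it splits in-order into left and right subtrees.
Root 2: left subtree has 2 nodes {29, 31}, right has 7 {7, 11, 34, 39, 20, 16, 26}.
  Root 29: left subtree has 0 nodes { }, right has 1 {31}.
  Root 16: left subtree has 5 nodes {7, 11, 34, 39, 20}, right has 1 {26}.
    Root 11: left subtree has 1 node {7}, right has 3 {34, 39, 20}.
      Root 20: left subtree has 2 nodes {34, 39}, right has 0 { }.
        Root 39: left subtree has 1 node {34}, right has 0 { }.

2 29 31 16 11 7 20 39 34 26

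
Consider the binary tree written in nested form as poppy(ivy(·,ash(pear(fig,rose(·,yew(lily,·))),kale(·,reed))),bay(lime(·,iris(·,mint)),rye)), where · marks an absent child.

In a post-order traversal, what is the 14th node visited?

Post-order visits the left subtree, then the right subtree, then the node.
At poppy: go left to ivy.
  At ivy: no left child.
  At ivy: go right to ash.
    At ash: go left to pear.
      At pear: go left to fig.
        fig is a leaf — visit fig.
      At pear: go right to rose.
        At rose: no left child.
        At rose: go right to yew.
          At yew: go left to lily.
            lily is a leaf — visit lily.
          At yew: no right child.
          Visit yew.
        Visit rose.
      Visit pear.
    At ash: go right to kale.
      At kale: no left child.
      At kale: go right to reed.
        reed is a leaf — visit reed.
      Visit kale.
    Visit ash.
  Visit ivy.
At poppy: go right to bay.
  At bay: go left to lime.
    At lime: no left child.
    At lime: go right to iris.
      At iris: no left child.
      At iris: go right to mint.
        mint is a leaf — visit mint.
      Visit iris.
    Visit lime.
  At bay: go right to rye.
    rye is a leaf — visit rye.
  Visit bay.
Visit poppy.
Full post-order sequence: fig, lily, yew, rose, pear, reed, kale, ash, ivy, mint, iris, lime, rye, bay, poppy.

bay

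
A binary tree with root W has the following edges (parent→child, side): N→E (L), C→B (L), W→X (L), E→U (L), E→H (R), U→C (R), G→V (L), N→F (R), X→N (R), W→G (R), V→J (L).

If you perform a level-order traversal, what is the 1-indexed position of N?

4

Level-order visits nodes level by level from the root, left to right within each level.
Level 0: W
Level 1: X, G
Level 2: N, V
Level 3: E, F, J
Level 4: U, H
Level 5: C
Level 6: B
Full level-order sequence: W, X, G, N, V, E, F, J, U, H, C, B.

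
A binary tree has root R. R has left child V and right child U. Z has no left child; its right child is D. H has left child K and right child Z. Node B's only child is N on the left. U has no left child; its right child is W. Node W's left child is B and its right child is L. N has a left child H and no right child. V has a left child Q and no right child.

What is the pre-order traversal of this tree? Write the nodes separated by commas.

Pre-order visits the node, then its left subtree, then its right subtree.
Visit R.
At R: go left to V.
  Visit V.
  At V: go left to Q.
    Q is a leaf — visit Q.
  At V: no right child.
At R: go right to U.
  Visit U.
  At U: no left child.
  At U: go right to W.
    Visit W.
    At W: go left to B.
      Visit B.
      At B: go left to N.
        Visit N.
        At N: go left to H.
          Visit H.
          At H: go left to K.
            K is a leaf — visit K.
          At H: go right to Z.
            Visit Z.
            At Z: no left child.
            At Z: go right to D.
              D is a leaf — visit D.
        At N: no right child.
      At B: no right child.
    At W: go right to L.
      L is a leaf — visit L.

R, V, Q, U, W, B, N, H, K, Z, D, L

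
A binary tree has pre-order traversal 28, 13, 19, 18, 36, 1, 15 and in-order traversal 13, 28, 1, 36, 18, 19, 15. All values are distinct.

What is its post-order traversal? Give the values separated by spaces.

The first element of pre-order is the root; it splits in-order into left and right subtrees.
Root 28: left subtree has 1 node {13}, right has 5 {1, 36, 18, 19, 15}.
  Root 19: left subtree has 3 nodes {1, 36, 18}, right has 1 {15}.
    Root 18: left subtree has 2 nodes {1, 36}, right has 0 { }.
      Root 36: left subtree has 1 node {1}, right has 0 { }.

13 1 36 18 15 19 28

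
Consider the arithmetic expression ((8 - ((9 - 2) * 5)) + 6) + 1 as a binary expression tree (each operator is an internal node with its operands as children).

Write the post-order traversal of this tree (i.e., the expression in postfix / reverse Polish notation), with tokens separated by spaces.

Post-order on an expression tree gives postfix notation: for each operator, emit left operand, right operand, then the operator.

8 9 2 - 5 * - 6 + 1 +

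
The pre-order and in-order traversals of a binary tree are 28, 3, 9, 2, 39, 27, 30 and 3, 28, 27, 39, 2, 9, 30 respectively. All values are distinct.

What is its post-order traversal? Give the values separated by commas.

3, 27, 39, 2, 30, 9, 28

The first element of pre-order is the root; it splits in-order into left and right subtrees.
Root 28: left subtree has 1 node {3}, right has 5 {27, 39, 2, 9, 30}.
  Root 9: left subtree has 3 nodes {27, 39, 2}, right has 1 {30}.
    Root 2: left subtree has 2 nodes {27, 39}, right has 0 { }.
      Root 39: left subtree has 1 node {27}, right has 0 { }.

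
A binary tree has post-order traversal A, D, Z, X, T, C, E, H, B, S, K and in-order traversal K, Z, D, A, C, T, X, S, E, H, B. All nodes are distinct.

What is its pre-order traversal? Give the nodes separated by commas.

K, S, C, Z, D, A, T, X, B, H, E

The last element of post-order is the root; it splits in-order into left and right subtrees.
Root K: left subtree has 0 nodes { }, right has 10 {Z, D, A, C, T, X, S, E, H, B}.
  Root S: left subtree has 6 nodes {Z, D, A, C, T, X}, right has 3 {E, H, B}.
    Root C: left subtree has 3 nodes {Z, D, A}, right has 2 {T, X}.
      Root Z: left subtree has 0 nodes { }, right has 2 {D, A}.
        Root D: left subtree has 0 nodes { }, right has 1 {A}.
      Root T: left subtree has 0 nodes { }, right has 1 {X}.
    Root B: left subtree has 2 nodes {E, H}, right has 0 { }.
      Root H: left subtree has 1 node {E}, right has 0 { }.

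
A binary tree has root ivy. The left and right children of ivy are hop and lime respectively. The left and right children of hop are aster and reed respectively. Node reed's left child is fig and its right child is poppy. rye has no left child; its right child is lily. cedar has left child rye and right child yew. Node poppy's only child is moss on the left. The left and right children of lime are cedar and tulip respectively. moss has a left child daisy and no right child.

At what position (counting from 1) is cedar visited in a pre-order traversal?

10

Pre-order visits the node, then its left subtree, then its right subtree.
Visit ivy.
At ivy: go left to hop.
  Visit hop.
  At hop: go left to aster.
    aster is a leaf — visit aster.
  At hop: go right to reed.
    Visit reed.
    At reed: go left to fig.
      fig is a leaf — visit fig.
    At reed: go right to poppy.
      Visit poppy.
      At poppy: go left to moss.
        Visit moss.
        At moss: go left to daisy.
          daisy is a leaf — visit daisy.
        At moss: no right child.
      At poppy: no right child.
At ivy: go right to lime.
  Visit lime.
  At lime: go left to cedar.
    Visit cedar.
    At cedar: go left to rye.
      Visit rye.
      At rye: no left child.
      At rye: go right to lily.
        lily is a leaf — visit lily.
    At cedar: go right to yew.
      yew is a leaf — visit yew.
  At lime: go right to tulip.
    tulip is a leaf — visit tulip.
Full pre-order sequence: ivy, hop, aster, reed, fig, poppy, moss, daisy, lime, cedar, rye, lily, yew, tulip.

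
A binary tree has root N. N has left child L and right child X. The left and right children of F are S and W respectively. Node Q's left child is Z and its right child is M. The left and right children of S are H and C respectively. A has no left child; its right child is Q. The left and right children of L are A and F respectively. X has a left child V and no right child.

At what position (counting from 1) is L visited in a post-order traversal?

Post-order visits the left subtree, then the right subtree, then the node.
At N: go left to L.
  At L: go left to A.
    At A: no left child.
    At A: go right to Q.
      At Q: go left to Z.
        Z is a leaf — visit Z.
      At Q: go right to M.
        M is a leaf — visit M.
      Visit Q.
    Visit A.
  At L: go right to F.
    At F: go left to S.
      At S: go left to H.
        H is a leaf — visit H.
      At S: go right to C.
        C is a leaf — visit C.
      Visit S.
    At F: go right to W.
      W is a leaf — visit W.
    Visit F.
  Visit L.
At N: go right to X.
  At X: go left to V.
    V is a leaf — visit V.
  At X: no right child.
  Visit X.
Visit N.
Full post-order sequence: Z, M, Q, A, H, C, S, W, F, L, V, X, N.

10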